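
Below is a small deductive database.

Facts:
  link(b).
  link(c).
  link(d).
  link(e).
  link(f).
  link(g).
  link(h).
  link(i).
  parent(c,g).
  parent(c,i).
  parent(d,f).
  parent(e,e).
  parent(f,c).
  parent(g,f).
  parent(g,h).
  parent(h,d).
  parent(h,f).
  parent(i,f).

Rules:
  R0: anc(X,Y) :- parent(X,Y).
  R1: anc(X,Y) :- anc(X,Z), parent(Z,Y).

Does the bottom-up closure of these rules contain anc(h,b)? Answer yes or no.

no

round 1: derive anc(c,g) via R0 from parent(c,g)
round 1: derive anc(c,i) via R0 from parent(c,i)
round 1: derive anc(d,f) via R0 from parent(d,f)
round 1: derive anc(e,e) via R0 from parent(e,e)
round 1: derive anc(f,c) via R0 from parent(f,c)
round 1: derive anc(g,f) via R0 from parent(g,f)
round 1: derive anc(g,h) via R0 from parent(g,h)
round 1: derive anc(h,d) via R0 from parent(h,d)
round 1: derive anc(h,f) via R0 from parent(h,f)
round 1: derive anc(i,f) via R0 from parent(i,f)
round 2: derive anc(c,f) via R1 from anc(c,g), parent(g,f)
round 2: derive anc(c,h) via R1 from anc(c,g), parent(g,h)
round 2: derive anc(d,c) via R1 from anc(d,f), parent(f,c)
round 2: derive anc(f,g) via R1 from anc(f,c), parent(c,g)
round 2: derive anc(f,i) via R1 from anc(f,c), parent(c,i)
round 2: derive anc(g,c) via R1 from anc(g,f), parent(f,c)
round 2: derive anc(g,d) via R1 from anc(g,h), parent(h,d)
round 2: derive anc(h,c) via R1 from anc(h,f), parent(f,c)
round 2: derive anc(i,c) via R1 from anc(i,f), parent(f,c)
round 3: derive anc(c,c) via R1 from anc(c,f), parent(f,c)
round 3: derive anc(c,d) via R1 from anc(c,h), parent(h,d)
round 3: derive anc(d,g) via R1 from anc(d,c), parent(c,g)
round 3: derive anc(d,i) via R1 from anc(d,c), parent(c,i)
round 3: derive anc(f,f) via R1 from anc(f,g), parent(g,f)
round 3: derive anc(f,h) via R1 from anc(f,g), parent(g,h)
round 3: derive anc(g,g) via R1 from anc(g,c), parent(c,g)
round 3: derive anc(g,i) via R1 from anc(g,c), parent(c,i)
round 3: derive anc(h,g) via R1 from anc(h,c), parent(c,g)
round 3: derive anc(h,i) via R1 from anc(h,c), parent(c,i)
round 3: derive anc(i,g) via R1 from anc(i,c), parent(c,g)
round 3: derive anc(i,i) via R1 from anc(i,c), parent(c,i)
round 4: derive anc(d,h) via R1 from anc(d,g), parent(g,h)
round 4: derive anc(f,d) via R1 from anc(f,h), parent(h,d)
round 4: derive anc(h,h) via R1 from anc(h,g), parent(g,h)
round 4: derive anc(i,h) via R1 from anc(i,g), parent(g,h)
round 5: derive anc(d,d) via R1 from anc(d,h), parent(h,d)
round 5: derive anc(i,d) via R1 from anc(i,h), parent(h,d)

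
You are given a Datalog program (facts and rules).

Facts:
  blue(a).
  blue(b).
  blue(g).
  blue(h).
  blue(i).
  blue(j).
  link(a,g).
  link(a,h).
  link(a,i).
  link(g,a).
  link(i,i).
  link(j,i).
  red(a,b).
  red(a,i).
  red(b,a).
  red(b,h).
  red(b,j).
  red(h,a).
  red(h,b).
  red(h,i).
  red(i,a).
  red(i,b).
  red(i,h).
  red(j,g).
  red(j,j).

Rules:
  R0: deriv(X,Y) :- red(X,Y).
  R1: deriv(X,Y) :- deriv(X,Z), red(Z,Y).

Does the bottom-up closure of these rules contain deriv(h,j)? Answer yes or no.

round 1: derive deriv(a,b) via R0 from red(a,b)
round 1: derive deriv(a,i) via R0 from red(a,i)
round 1: derive deriv(b,a) via R0 from red(b,a)
round 1: derive deriv(b,h) via R0 from red(b,h)
round 1: derive deriv(b,j) via R0 from red(b,j)
round 1: derive deriv(h,a) via R0 from red(h,a)
round 1: derive deriv(h,b) via R0 from red(h,b)
round 1: derive deriv(h,i) via R0 from red(h,i)
round 1: derive deriv(i,a) via R0 from red(i,a)
round 1: derive deriv(i,b) via R0 from red(i,b)
round 1: derive deriv(i,h) via R0 from red(i,h)
round 1: derive deriv(j,g) via R0 from red(j,g)
round 1: derive deriv(j,j) via R0 from red(j,j)
round 2: derive deriv(a,a) via R1 from deriv(a,b), red(b,a)
round 2: derive deriv(a,h) via R1 from deriv(a,b), red(b,h)
round 2: derive deriv(a,j) via R1 from deriv(a,b), red(b,j)
round 2: derive deriv(b,b) via R1 from deriv(b,a), red(a,b)
round 2: derive deriv(b,g) via R1 from deriv(b,j), red(j,g)
round 2: derive deriv(b,i) via R1 from deriv(b,a), red(a,i)
round 2: derive deriv(h,h) via R1 from deriv(h,b), red(b,h)
round 2: derive deriv(h,j) via R1 from deriv(h,b), red(b,j)
round 2: derive deriv(i,i) via R1 from deriv(i,a), red(a,i)
round 2: derive deriv(i,j) via R1 from deriv(i,b), red(b,j)
round 3: derive deriv(a,g) via R1 from deriv(a,j), red(j,g)
round 3: derive deriv(h,g) via R1 from deriv(h,j), red(j,g)
round 3: derive deriv(i,g) via R1 from deriv(i,j), red(j,g)

yes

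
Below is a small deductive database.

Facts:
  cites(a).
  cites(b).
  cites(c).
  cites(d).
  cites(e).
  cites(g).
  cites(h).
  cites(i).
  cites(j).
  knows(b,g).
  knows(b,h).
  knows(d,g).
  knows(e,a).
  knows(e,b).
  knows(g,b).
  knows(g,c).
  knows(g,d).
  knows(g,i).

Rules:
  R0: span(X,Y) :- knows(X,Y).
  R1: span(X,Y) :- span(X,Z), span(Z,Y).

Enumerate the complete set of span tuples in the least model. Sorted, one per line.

span(b,b)
span(b,c)
span(b,d)
span(b,g)
span(b,h)
span(b,i)
span(d,b)
span(d,c)
span(d,d)
span(d,g)
span(d,h)
span(d,i)
span(e,a)
span(e,b)
span(e,c)
span(e,d)
span(e,g)
span(e,h)
span(e,i)
span(g,b)
span(g,c)
span(g,d)
span(g,g)
span(g,h)
span(g,i)

round 1: derive span(b,g) via R0 from knows(b,g)
round 1: derive span(b,h) via R0 from knows(b,h)
round 1: derive span(d,g) via R0 from knows(d,g)
round 1: derive span(e,a) via R0 from knows(e,a)
round 1: derive span(e,b) via R0 from knows(e,b)
round 1: derive span(g,b) via R0 from knows(g,b)
round 1: derive span(g,c) via R0 from knows(g,c)
round 1: derive span(g,d) via R0 from knows(g,d)
round 1: derive span(g,i) via R0 from knows(g,i)
round 2: derive span(b,b) via R1 from span(b,g), span(g,b)
round 2: derive span(b,c) via R1 from span(b,g), span(g,c)
round 2: derive span(b,d) via R1 from span(b,g), span(g,d)
round 2: derive span(b,i) via R1 from span(b,g), span(g,i)
round 2: derive span(d,b) via R1 from span(d,g), span(g,b)
round 2: derive span(d,c) via R1 from span(d,g), span(g,c)
round 2: derive span(d,d) via R1 from span(d,g), span(g,d)
round 2: derive span(d,i) via R1 from span(d,g), span(g,i)
round 2: derive span(e,g) via R1 from span(e,b), span(b,g)
round 2: derive span(e,h) via R1 from span(e,b), span(b,h)
round 2: derive span(g,g) via R1 from span(g,b), span(b,g)
round 2: derive span(g,h) via R1 from span(g,b), span(b,h)
round 3: derive span(d,h) via R1 from span(d,b), span(b,h)
round 3: derive span(e,c) via R1 from span(e,b), span(b,c)
round 3: derive span(e,d) via R1 from span(e,b), span(b,d)
round 3: derive span(e,i) via R1 from span(e,b), span(b,i)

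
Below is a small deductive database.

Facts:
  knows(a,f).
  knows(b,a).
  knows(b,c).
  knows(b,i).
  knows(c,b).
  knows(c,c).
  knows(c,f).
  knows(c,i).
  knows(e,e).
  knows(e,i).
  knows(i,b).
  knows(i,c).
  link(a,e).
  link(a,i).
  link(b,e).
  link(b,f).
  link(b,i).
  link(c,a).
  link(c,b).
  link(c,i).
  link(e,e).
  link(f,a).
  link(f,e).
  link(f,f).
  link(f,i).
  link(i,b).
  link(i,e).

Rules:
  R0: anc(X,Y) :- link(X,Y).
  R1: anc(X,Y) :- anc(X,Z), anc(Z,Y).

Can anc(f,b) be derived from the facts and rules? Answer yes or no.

round 1: derive anc(a,e) via R0 from link(a,e)
round 1: derive anc(a,i) via R0 from link(a,i)
round 1: derive anc(b,e) via R0 from link(b,e)
round 1: derive anc(b,f) via R0 from link(b,f)
round 1: derive anc(b,i) via R0 from link(b,i)
round 1: derive anc(c,a) via R0 from link(c,a)
round 1: derive anc(c,b) via R0 from link(c,b)
round 1: derive anc(c,i) via R0 from link(c,i)
round 1: derive anc(e,e) via R0 from link(e,e)
round 1: derive anc(f,a) via R0 from link(f,a)
round 1: derive anc(f,e) via R0 from link(f,e)
round 1: derive anc(f,f) via R0 from link(f,f)
round 1: derive anc(f,i) via R0 from link(f,i)
round 1: derive anc(i,b) via R0 from link(i,b)
round 1: derive anc(i,e) via R0 from link(i,e)
round 2: derive anc(a,b) via R1 from anc(a,i), anc(i,b)
round 2: derive anc(b,a) via R1 from anc(b,f), anc(f,a)
round 2: derive anc(b,b) via R1 from anc(b,i), anc(i,b)
round 2: derive anc(c,e) via R1 from anc(c,a), anc(a,e)
round 2: derive anc(c,f) via R1 from anc(c,b), anc(b,f)
round 2: derive anc(f,b) via R1 from anc(f,i), anc(i,b)
round 2: derive anc(i,f) via R1 from anc(i,b), anc(b,f)
round 2: derive anc(i,i) via R1 from anc(i,b), anc(b,i)
round 3: derive anc(a,a) via R1 from anc(a,b), anc(b,a)
round 3: derive anc(a,f) via R1 from anc(a,b), anc(b,f)
round 3: derive anc(i,a) via R1 from anc(i,b), anc(b,a)

yes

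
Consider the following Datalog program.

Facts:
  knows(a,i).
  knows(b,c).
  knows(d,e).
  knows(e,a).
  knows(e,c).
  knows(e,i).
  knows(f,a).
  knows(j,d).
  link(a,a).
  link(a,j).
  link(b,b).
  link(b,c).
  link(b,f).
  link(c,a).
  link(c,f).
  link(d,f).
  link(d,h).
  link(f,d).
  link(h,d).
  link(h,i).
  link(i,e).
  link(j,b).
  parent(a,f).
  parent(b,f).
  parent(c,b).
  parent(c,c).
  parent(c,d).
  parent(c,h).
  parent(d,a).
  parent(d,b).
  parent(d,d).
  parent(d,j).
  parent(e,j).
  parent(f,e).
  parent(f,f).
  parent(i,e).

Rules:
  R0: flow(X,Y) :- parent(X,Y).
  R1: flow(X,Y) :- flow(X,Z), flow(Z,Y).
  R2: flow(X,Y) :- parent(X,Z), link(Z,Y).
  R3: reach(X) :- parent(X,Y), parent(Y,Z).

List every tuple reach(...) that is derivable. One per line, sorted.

round 1: derive reach(a) via R3 from parent(a,f), parent(f,e)
round 1: derive reach(b) via R3 from parent(b,f), parent(f,e)
round 1: derive reach(c) via R3 from parent(c,b), parent(b,f)
round 1: derive reach(d) via R3 from parent(d,a), parent(a,f)
round 1: derive reach(f) via R3 from parent(f,e), parent(e,j)
round 1: derive reach(i) via R3 from parent(i,e), parent(e,j)

reach(a)
reach(b)
reach(c)
reach(d)
reach(f)
reach(i)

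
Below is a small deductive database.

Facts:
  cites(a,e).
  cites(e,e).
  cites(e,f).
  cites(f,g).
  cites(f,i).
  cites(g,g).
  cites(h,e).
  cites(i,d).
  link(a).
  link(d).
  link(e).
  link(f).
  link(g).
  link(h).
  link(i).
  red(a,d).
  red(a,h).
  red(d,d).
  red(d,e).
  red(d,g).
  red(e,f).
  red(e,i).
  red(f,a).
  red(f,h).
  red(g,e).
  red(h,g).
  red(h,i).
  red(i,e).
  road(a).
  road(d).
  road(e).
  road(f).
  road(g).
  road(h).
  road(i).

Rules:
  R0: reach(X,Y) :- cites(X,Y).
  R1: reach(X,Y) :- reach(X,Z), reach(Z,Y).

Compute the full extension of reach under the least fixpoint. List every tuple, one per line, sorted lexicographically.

round 1: derive reach(a,e) via R0 from cites(a,e)
round 1: derive reach(e,e) via R0 from cites(e,e)
round 1: derive reach(e,f) via R0 from cites(e,f)
round 1: derive reach(f,g) via R0 from cites(f,g)
round 1: derive reach(f,i) via R0 from cites(f,i)
round 1: derive reach(g,g) via R0 from cites(g,g)
round 1: derive reach(h,e) via R0 from cites(h,e)
round 1: derive reach(i,d) via R0 from cites(i,d)
round 2: derive reach(a,f) via R1 from reach(a,e), reach(e,f)
round 2: derive reach(e,g) via R1 from reach(e,f), reach(f,g)
round 2: derive reach(e,i) via R1 from reach(e,f), reach(f,i)
round 2: derive reach(f,d) via R1 from reach(f,i), reach(i,d)
round 2: derive reach(h,f) via R1 from reach(h,e), reach(e,f)
round 3: derive reach(a,d) via R1 from reach(a,f), reach(f,d)
round 3: derive reach(a,g) via R1 from reach(a,e), reach(e,g)
round 3: derive reach(a,i) via R1 from reach(a,e), reach(e,i)
round 3: derive reach(e,d) via R1 from reach(e,f), reach(f,d)
round 3: derive reach(h,d) via R1 from reach(h,f), reach(f,d)
round 3: derive reach(h,g) via R1 from reach(h,e), reach(e,g)
round 3: derive reach(h,i) via R1 from reach(h,e), reach(e,i)

reach(a,d)
reach(a,e)
reach(a,f)
reach(a,g)
reach(a,i)
reach(e,d)
reach(e,e)
reach(e,f)
reach(e,g)
reach(e,i)
reach(f,d)
reach(f,g)
reach(f,i)
reach(g,g)
reach(h,d)
reach(h,e)
reach(h,f)
reach(h,g)
reach(h,i)
reach(i,d)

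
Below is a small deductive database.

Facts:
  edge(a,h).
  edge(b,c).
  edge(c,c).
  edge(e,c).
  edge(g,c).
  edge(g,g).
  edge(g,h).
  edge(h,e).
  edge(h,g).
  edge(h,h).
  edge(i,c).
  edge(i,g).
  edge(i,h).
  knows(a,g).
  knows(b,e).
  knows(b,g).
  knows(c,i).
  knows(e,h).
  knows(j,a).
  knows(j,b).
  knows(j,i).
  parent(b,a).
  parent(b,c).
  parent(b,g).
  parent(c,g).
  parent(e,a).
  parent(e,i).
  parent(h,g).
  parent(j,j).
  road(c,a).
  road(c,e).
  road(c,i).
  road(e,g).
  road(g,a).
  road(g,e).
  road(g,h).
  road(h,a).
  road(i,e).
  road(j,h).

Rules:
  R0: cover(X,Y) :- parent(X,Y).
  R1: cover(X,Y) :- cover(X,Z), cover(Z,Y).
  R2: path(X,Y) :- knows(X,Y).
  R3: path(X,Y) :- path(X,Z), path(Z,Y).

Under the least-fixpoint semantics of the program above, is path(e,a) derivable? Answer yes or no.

round 1: derive path(a,g) via R2 from knows(a,g)
round 1: derive path(b,e) via R2 from knows(b,e)
round 1: derive path(b,g) via R2 from knows(b,g)
round 1: derive path(c,i) via R2 from knows(c,i)
round 1: derive path(e,h) via R2 from knows(e,h)
round 1: derive path(j,a) via R2 from knows(j,a)
round 1: derive path(j,b) via R2 from knows(j,b)
round 1: derive path(j,i) via R2 from knows(j,i)
round 2: derive path(b,h) via R3 from path(b,e), path(e,h)
round 2: derive path(j,e) via R3 from path(j,b), path(b,e)
round 2: derive path(j,g) via R3 from path(j,a), path(a,g)
round 3: derive path(j,h) via R3 from path(j,b), path(b,h)

no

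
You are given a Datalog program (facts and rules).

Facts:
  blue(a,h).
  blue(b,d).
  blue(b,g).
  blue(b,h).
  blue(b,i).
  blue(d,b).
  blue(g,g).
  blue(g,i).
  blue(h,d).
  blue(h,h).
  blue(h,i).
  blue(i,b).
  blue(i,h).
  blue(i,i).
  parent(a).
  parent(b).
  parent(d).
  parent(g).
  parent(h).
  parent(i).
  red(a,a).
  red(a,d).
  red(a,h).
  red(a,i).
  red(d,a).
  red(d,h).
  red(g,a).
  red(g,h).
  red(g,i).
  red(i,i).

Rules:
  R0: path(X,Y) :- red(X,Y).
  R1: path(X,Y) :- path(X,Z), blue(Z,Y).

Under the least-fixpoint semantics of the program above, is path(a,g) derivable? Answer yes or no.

round 1: derive path(a,a) via R0 from red(a,a)
round 1: derive path(a,d) via R0 from red(a,d)
round 1: derive path(a,h) via R0 from red(a,h)
round 1: derive path(a,i) via R0 from red(a,i)
round 1: derive path(d,a) via R0 from red(d,a)
round 1: derive path(d,h) via R0 from red(d,h)
round 1: derive path(g,a) via R0 from red(g,a)
round 1: derive path(g,h) via R0 from red(g,h)
round 1: derive path(g,i) via R0 from red(g,i)
round 1: derive path(i,i) via R0 from red(i,i)
round 2: derive path(a,b) via R1 from path(a,d), blue(d,b)
round 2: derive path(d,d) via R1 from path(d,h), blue(h,d)
round 2: derive path(d,i) via R1 from path(d,h), blue(h,i)
round 2: derive path(g,b) via R1 from path(g,i), blue(i,b)
round 2: derive path(g,d) via R1 from path(g,h), blue(h,d)
round 2: derive path(i,b) via R1 from path(i,i), blue(i,b)
round 2: derive path(i,h) via R1 from path(i,i), blue(i,h)
round 3: derive path(a,g) via R1 from path(a,b), blue(b,g)
round 3: derive path(d,b) via R1 from path(d,d), blue(d,b)
round 3: derive path(g,g) via R1 from path(g,b), blue(b,g)
round 3: derive path(i,d) via R1 from path(i,b), blue(b,d)
round 3: derive path(i,g) via R1 from path(i,b), blue(b,g)
round 4: derive path(d,g) via R1 from path(d,b), blue(b,g)

yes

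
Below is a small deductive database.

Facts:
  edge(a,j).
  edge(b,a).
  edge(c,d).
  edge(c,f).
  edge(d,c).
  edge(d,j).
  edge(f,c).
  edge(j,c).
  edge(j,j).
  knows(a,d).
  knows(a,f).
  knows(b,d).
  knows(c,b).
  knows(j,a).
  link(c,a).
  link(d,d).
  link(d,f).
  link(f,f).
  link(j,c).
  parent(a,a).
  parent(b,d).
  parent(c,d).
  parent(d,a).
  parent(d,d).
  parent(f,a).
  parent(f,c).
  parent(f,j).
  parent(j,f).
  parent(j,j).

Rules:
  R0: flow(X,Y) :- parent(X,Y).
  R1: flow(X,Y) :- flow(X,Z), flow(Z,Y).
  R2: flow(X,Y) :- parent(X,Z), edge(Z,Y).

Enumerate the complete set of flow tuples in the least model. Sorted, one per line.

round 1: derive flow(a,a) via R0 from parent(a,a)
round 1: derive flow(b,d) via R0 from parent(b,d)
round 1: derive flow(c,d) via R0 from parent(c,d)
round 1: derive flow(d,a) via R0 from parent(d,a)
round 1: derive flow(d,d) via R0 from parent(d,d)
round 1: derive flow(f,a) via R0 from parent(f,a)
round 1: derive flow(f,c) via R0 from parent(f,c)
round 1: derive flow(f,j) via R0 from parent(f,j)
round 1: derive flow(j,f) via R0 from parent(j,f)
round 1: derive flow(j,j) via R0 from parent(j,j)
round 1: derive flow(a,j) via R2 from parent(a,a), edge(a,j)
round 1: derive flow(b,c) via R2 from parent(b,d), edge(d,c)
round 1: derive flow(b,j) via R2 from parent(b,d), edge(d,j)
round 1: derive flow(c,c) via R2 from parent(c,d), edge(d,c)
round 1: derive flow(c,j) via R2 from parent(c,d), edge(d,j)
round 1: derive flow(d,c) via R2 from parent(d,d), edge(d,c)
round 1: derive flow(d,j) via R2 from parent(d,a), edge(a,j)
round 1: derive flow(f,d) via R2 from parent(f,c), edge(c,d)
round 1: derive flow(f,f) via R2 from parent(f,c), edge(c,f)
round 1: derive flow(j,c) via R2 from parent(j,f), edge(f,c)
round 2: derive flow(a,c) via R1 from flow(a,j), flow(j,c)
round 2: derive flow(a,f) via R1 from flow(a,j), flow(j,f)
round 2: derive flow(b,a) via R1 from flow(b,d), flow(d,a)
round 2: derive flow(b,f) via R1 from flow(b,j), flow(j,f)
round 2: derive flow(c,a) via R1 from flow(c,d), flow(d,a)
round 2: derive flow(c,f) via R1 from flow(c,j), flow(j,f)
round 2: derive flow(d,f) via R1 from flow(d,j), flow(j,f)
round 2: derive flow(j,a) via R1 from flow(j,f), flow(f,a)
round 2: derive flow(j,d) via R1 from flow(j,c), flow(c,d)
round 3: derive flow(a,d) via R1 from flow(a,c), flow(c,d)

flow(a,a)
flow(a,c)
flow(a,d)
flow(a,f)
flow(a,j)
flow(b,a)
flow(b,c)
flow(b,d)
flow(b,f)
flow(b,j)
flow(c,a)
flow(c,c)
flow(c,d)
flow(c,f)
flow(c,j)
flow(d,a)
flow(d,c)
flow(d,d)
flow(d,f)
flow(d,j)
flow(f,a)
flow(f,c)
flow(f,d)
flow(f,f)
flow(f,j)
flow(j,a)
flow(j,c)
flow(j,d)
flow(j,f)
flow(j,j)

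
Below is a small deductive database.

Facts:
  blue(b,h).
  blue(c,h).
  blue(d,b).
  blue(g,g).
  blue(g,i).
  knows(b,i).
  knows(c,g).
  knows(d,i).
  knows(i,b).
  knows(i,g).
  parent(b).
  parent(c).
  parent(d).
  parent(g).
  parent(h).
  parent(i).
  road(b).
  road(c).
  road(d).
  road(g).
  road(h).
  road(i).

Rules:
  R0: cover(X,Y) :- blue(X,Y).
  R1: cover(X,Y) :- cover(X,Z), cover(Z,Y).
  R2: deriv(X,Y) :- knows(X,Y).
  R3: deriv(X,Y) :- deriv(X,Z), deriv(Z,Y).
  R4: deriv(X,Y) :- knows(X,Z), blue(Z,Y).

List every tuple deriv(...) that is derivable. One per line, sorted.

round 1: derive deriv(b,i) via R2 from knows(b,i)
round 1: derive deriv(c,g) via R2 from knows(c,g)
round 1: derive deriv(d,i) via R2 from knows(d,i)
round 1: derive deriv(i,b) via R2 from knows(i,b)
round 1: derive deriv(i,g) via R2 from knows(i,g)
round 1: derive deriv(c,i) via R4 from knows(c,g), blue(g,i)
round 1: derive deriv(i,h) via R4 from knows(i,b), blue(b,h)
round 1: derive deriv(i,i) via R4 from knows(i,g), blue(g,i)
round 2: derive deriv(b,b) via R3 from deriv(b,i), deriv(i,b)
round 2: derive deriv(b,g) via R3 from deriv(b,i), deriv(i,g)
round 2: derive deriv(b,h) via R3 from deriv(b,i), deriv(i,h)
round 2: derive deriv(c,b) via R3 from deriv(c,i), deriv(i,b)
round 2: derive deriv(c,h) via R3 from deriv(c,i), deriv(i,h)
round 2: derive deriv(d,b) via R3 from deriv(d,i), deriv(i,b)
round 2: derive deriv(d,g) via R3 from deriv(d,i), deriv(i,g)
round 2: derive deriv(d,h) via R3 from deriv(d,i), deriv(i,h)

deriv(b,b)
deriv(b,g)
deriv(b,h)
deriv(b,i)
deriv(c,b)
deriv(c,g)
deriv(c,h)
deriv(c,i)
deriv(d,b)
deriv(d,g)
deriv(d,h)
deriv(d,i)
deriv(i,b)
deriv(i,g)
deriv(i,h)
deriv(i,i)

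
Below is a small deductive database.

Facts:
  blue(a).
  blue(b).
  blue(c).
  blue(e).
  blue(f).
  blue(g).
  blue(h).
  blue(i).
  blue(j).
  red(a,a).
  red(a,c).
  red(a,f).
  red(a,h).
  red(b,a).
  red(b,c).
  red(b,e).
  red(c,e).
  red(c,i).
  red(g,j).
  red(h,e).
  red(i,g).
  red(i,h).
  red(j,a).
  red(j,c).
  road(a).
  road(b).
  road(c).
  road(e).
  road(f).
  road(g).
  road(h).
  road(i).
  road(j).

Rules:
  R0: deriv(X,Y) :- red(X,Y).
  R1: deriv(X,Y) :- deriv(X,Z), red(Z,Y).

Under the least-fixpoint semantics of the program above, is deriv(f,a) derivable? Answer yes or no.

round 1: derive deriv(a,a) via R0 from red(a,a)
round 1: derive deriv(a,c) via R0 from red(a,c)
round 1: derive deriv(a,f) via R0 from red(a,f)
round 1: derive deriv(a,h) via R0 from red(a,h)
round 1: derive deriv(b,a) via R0 from red(b,a)
round 1: derive deriv(b,c) via R0 from red(b,c)
round 1: derive deriv(b,e) via R0 from red(b,e)
round 1: derive deriv(c,e) via R0 from red(c,e)
round 1: derive deriv(c,i) via R0 from red(c,i)
round 1: derive deriv(g,j) via R0 from red(g,j)
round 1: derive deriv(h,e) via R0 from red(h,e)
round 1: derive deriv(i,g) via R0 from red(i,g)
round 1: derive deriv(i,h) via R0 from red(i,h)
round 1: derive deriv(j,a) via R0 from red(j,a)
round 1: derive deriv(j,c) via R0 from red(j,c)
round 2: derive deriv(a,e) via R1 from deriv(a,c), red(c,e)
round 2: derive deriv(a,i) via R1 from deriv(a,c), red(c,i)
round 2: derive deriv(b,f) via R1 from deriv(b,a), red(a,f)
round 2: derive deriv(b,h) via R1 from deriv(b,a), red(a,h)
round 2: derive deriv(b,i) via R1 from deriv(b,c), red(c,i)
round 2: derive deriv(c,g) via R1 from deriv(c,i), red(i,g)
round 2: derive deriv(c,h) via R1 from deriv(c,i), red(i,h)
round 2: derive deriv(g,a) via R1 from deriv(g,j), red(j,a)
round 2: derive deriv(g,c) via R1 from deriv(g,j), red(j,c)
round 2: derive deriv(i,e) via R1 from deriv(i,h), red(h,e)
round 2: derive deriv(i,j) via R1 from deriv(i,g), red(g,j)
round 2: derive deriv(j,e) via R1 from deriv(j,c), red(c,e)
round 2: derive deriv(j,f) via R1 from deriv(j,a), red(a,f)
round 2: derive deriv(j,h) via R1 from deriv(j,a), red(a,h)
round 2: derive deriv(j,i) via R1 from deriv(j,c), red(c,i)
round 3: derive deriv(a,g) via R1 from deriv(a,i), red(i,g)
round 3: derive deriv(b,g) via R1 from deriv(b,i), red(i,g)
round 3: derive deriv(c,j) via R1 from deriv(c,g), red(g,j)
round 3: derive deriv(g,e) via R1 from deriv(g,c), red(c,e)
round 3: derive deriv(g,f) via R1 from deriv(g,a), red(a,f)
round 3: derive deriv(g,h) via R1 from deriv(g,a), red(a,h)
round 3: derive deriv(g,i) via R1 from deriv(g,c), red(c,i)
round 3: derive deriv(i,a) via R1 from deriv(i,j), red(j,a)
round 3: derive deriv(i,c) via R1 from deriv(i,j), red(j,c)
round 3: derive deriv(j,g) via R1 from deriv(j,i), red(i,g)
round 4: derive deriv(a,j) via R1 from deriv(a,g), red(g,j)
round 4: derive deriv(b,j) via R1 from deriv(b,g), red(g,j)
round 4: derive deriv(c,a) via R1 from deriv(c,j), red(j,a)
round 4: derive deriv(c,c) via R1 from deriv(c,j), red(j,c)
round 4: derive deriv(g,g) via R1 from deriv(g,i), red(i,g)
round 4: derive deriv(i,f) via R1 from deriv(i,a), red(a,f)
round 4: derive deriv(i,i) via R1 from deriv(i,c), red(c,i)
round 4: derive deriv(j,j) via R1 from deriv(j,g), red(g,j)
round 5: derive deriv(c,f) via R1 from deriv(c,a), red(a,f)

no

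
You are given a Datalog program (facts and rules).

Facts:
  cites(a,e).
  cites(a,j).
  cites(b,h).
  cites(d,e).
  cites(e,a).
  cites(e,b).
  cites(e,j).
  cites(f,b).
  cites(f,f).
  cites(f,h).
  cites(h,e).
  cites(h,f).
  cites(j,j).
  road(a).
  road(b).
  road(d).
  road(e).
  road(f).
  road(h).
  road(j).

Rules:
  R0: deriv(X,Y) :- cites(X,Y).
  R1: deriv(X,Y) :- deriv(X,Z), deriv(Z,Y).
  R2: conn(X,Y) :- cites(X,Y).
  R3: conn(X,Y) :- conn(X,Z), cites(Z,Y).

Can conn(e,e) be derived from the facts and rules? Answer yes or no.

round 1: derive conn(a,e) via R2 from cites(a,e)
round 1: derive conn(a,j) via R2 from cites(a,j)
round 1: derive conn(b,h) via R2 from cites(b,h)
round 1: derive conn(d,e) via R2 from cites(d,e)
round 1: derive conn(e,a) via R2 from cites(e,a)
round 1: derive conn(e,b) via R2 from cites(e,b)
round 1: derive conn(e,j) via R2 from cites(e,j)
round 1: derive conn(f,b) via R2 from cites(f,b)
round 1: derive conn(f,f) via R2 from cites(f,f)
round 1: derive conn(f,h) via R2 from cites(f,h)
round 1: derive conn(h,e) via R2 from cites(h,e)
round 1: derive conn(h,f) via R2 from cites(h,f)
round 1: derive conn(j,j) via R2 from cites(j,j)
round 2: derive conn(a,a) via R3 from conn(a,e), cites(e,a)
round 2: derive conn(a,b) via R3 from conn(a,e), cites(e,b)
round 2: derive conn(b,e) via R3 from conn(b,h), cites(h,e)
round 2: derive conn(b,f) via R3 from conn(b,h), cites(h,f)
round 2: derive conn(d,a) via R3 from conn(d,e), cites(e,a)
round 2: derive conn(d,b) via R3 from conn(d,e), cites(e,b)
round 2: derive conn(d,j) via R3 from conn(d,e), cites(e,j)
round 2: derive conn(e,e) via R3 from conn(e,a), cites(a,e)
round 2: derive conn(e,h) via R3 from conn(e,b), cites(b,h)
round 2: derive conn(f,e) via R3 from conn(f,h), cites(h,e)
round 2: derive conn(h,a) via R3 from conn(h,e), cites(e,a)
round 2: derive conn(h,b) via R3 from conn(h,e), cites(e,b)
round 2: derive conn(h,h) via R3 from conn(h,f), cites(f,h)
round 2: derive conn(h,j) via R3 from conn(h,e), cites(e,j)
round 3: derive conn(a,h) via R3 from conn(a,b), cites(b,h)
round 3: derive conn(b,a) via R3 from conn(b,e), cites(e,a)
round 3: derive conn(b,b) via R3 from conn(b,e), cites(e,b)
round 3: derive conn(b,j) via R3 from conn(b,e), cites(e,j)
round 3: derive conn(d,h) via R3 from conn(d,b), cites(b,h)
round 3: derive conn(e,f) via R3 from conn(e,h), cites(h,f)
round 3: derive conn(f,a) via R3 from conn(f,e), cites(e,a)
round 3: derive conn(f,j) via R3 from conn(f,e), cites(e,j)
round 4: derive conn(a,f) via R3 from conn(a,h), cites(h,f)
round 4: derive conn(d,f) via R3 from conn(d,h), cites(h,f)

yes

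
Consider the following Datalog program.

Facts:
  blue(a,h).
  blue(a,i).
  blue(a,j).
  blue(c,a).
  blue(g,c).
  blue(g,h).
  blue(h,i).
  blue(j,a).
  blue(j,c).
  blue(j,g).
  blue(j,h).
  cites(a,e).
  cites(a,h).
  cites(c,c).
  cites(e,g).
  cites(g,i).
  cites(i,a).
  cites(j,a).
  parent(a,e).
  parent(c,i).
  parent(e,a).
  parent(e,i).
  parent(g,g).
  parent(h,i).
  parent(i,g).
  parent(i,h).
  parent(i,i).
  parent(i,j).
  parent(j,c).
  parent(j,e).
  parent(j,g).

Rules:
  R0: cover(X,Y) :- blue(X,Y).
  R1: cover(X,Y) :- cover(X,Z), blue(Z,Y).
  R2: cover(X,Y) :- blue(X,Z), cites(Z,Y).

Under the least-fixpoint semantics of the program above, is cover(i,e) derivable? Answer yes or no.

no

round 1: derive cover(a,h) via R0 from blue(a,h)
round 1: derive cover(a,i) via R0 from blue(a,i)
round 1: derive cover(a,j) via R0 from blue(a,j)
round 1: derive cover(c,a) via R0 from blue(c,a)
round 1: derive cover(g,c) via R0 from blue(g,c)
round 1: derive cover(g,h) via R0 from blue(g,h)
round 1: derive cover(h,i) via R0 from blue(h,i)
round 1: derive cover(j,a) via R0 from blue(j,a)
round 1: derive cover(j,c) via R0 from blue(j,c)
round 1: derive cover(j,g) via R0 from blue(j,g)
round 1: derive cover(j,h) via R0 from blue(j,h)
round 1: derive cover(a,a) via R2 from blue(a,i), cites(i,a)
round 1: derive cover(c,e) via R2 from blue(c,a), cites(a,e)
round 1: derive cover(c,h) via R2 from blue(c,a), cites(a,h)
round 1: derive cover(h,a) via R2 from blue(h,i), cites(i,a)
round 1: derive cover(j,e) via R2 from blue(j,a), cites(a,e)
round 1: derive cover(j,i) via R2 from blue(j,g), cites(g,i)
round 2: derive cover(a,c) via R1 from cover(a,j), blue(j,c)
round 2: derive cover(a,g) via R1 from cover(a,j), blue(j,g)
round 2: derive cover(c,i) via R1 from cover(c,a), blue(a,i)
round 2: derive cover(c,j) via R1 from cover(c,a), blue(a,j)
round 2: derive cover(g,a) via R1 from cover(g,c), blue(c,a)
round 2: derive cover(g,i) via R1 from cover(g,h), blue(h,i)
round 2: derive cover(h,h) via R1 from cover(h,a), blue(a,h)
round 2: derive cover(h,j) via R1 from cover(h,a), blue(a,j)
round 2: derive cover(j,j) via R1 from cover(j,a), blue(a,j)
round 3: derive cover(c,c) via R1 from cover(c,j), blue(j,c)
round 3: derive cover(c,g) via R1 from cover(c,j), blue(j,g)
round 3: derive cover(g,j) via R1 from cover(g,a), blue(a,j)
round 3: derive cover(h,c) via R1 from cover(h,j), blue(j,c)
round 3: derive cover(h,g) via R1 from cover(h,j), blue(j,g)
round 4: derive cover(g,g) via R1 from cover(g,j), blue(j,g)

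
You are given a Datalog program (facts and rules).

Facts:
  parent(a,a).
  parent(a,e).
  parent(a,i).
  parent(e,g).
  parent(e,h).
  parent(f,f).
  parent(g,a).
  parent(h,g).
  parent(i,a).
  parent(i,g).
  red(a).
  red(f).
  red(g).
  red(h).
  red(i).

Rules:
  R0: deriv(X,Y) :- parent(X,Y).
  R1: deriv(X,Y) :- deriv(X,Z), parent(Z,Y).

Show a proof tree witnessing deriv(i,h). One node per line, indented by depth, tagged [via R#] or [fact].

deriv(i,h)  [via R1]
  deriv(i,e)  [via R1]
    deriv(i,a)  [via R0]
      parent(i,a)  [fact]
    parent(a,e)  [fact]
  parent(e,h)  [fact]

round 1: derive deriv(a,a) via R0 from parent(a,a)
round 1: derive deriv(a,e) via R0 from parent(a,e)
round 1: derive deriv(a,i) via R0 from parent(a,i)
round 1: derive deriv(e,g) via R0 from parent(e,g)
round 1: derive deriv(e,h) via R0 from parent(e,h)
round 1: derive deriv(f,f) via R0 from parent(f,f)
round 1: derive deriv(g,a) via R0 from parent(g,a)
round 1: derive deriv(h,g) via R0 from parent(h,g)
round 1: derive deriv(i,a) via R0 from parent(i,a)
round 1: derive deriv(i,g) via R0 from parent(i,g)
round 2: derive deriv(a,g) via R1 from deriv(a,e), parent(e,g)
round 2: derive deriv(a,h) via R1 from deriv(a,e), parent(e,h)
round 2: derive deriv(e,a) via R1 from deriv(e,g), parent(g,a)
round 2: derive deriv(g,e) via R1 from deriv(g,a), parent(a,e)
round 2: derive deriv(g,i) via R1 from deriv(g,a), parent(a,i)
round 2: derive deriv(h,a) via R1 from deriv(h,g), parent(g,a)
round 2: derive deriv(i,e) via R1 from deriv(i,a), parent(a,e)
round 2: derive deriv(i,i) via R1 from deriv(i,a), parent(a,i)
round 3: derive deriv(e,e) via R1 from deriv(e,a), parent(a,e)
round 3: derive deriv(e,i) via R1 from deriv(e,a), parent(a,i)
round 3: derive deriv(g,g) via R1 from deriv(g,e), parent(e,g)
round 3: derive deriv(g,h) via R1 from deriv(g,e), parent(e,h)
round 3: derive deriv(h,e) via R1 from deriv(h,a), parent(a,e)
round 3: derive deriv(h,i) via R1 from deriv(h,a), parent(a,i)
round 3: derive deriv(i,h) via R1 from deriv(i,e), parent(e,h)
round 4: derive deriv(h,h) via R1 from deriv(h,e), parent(e,h)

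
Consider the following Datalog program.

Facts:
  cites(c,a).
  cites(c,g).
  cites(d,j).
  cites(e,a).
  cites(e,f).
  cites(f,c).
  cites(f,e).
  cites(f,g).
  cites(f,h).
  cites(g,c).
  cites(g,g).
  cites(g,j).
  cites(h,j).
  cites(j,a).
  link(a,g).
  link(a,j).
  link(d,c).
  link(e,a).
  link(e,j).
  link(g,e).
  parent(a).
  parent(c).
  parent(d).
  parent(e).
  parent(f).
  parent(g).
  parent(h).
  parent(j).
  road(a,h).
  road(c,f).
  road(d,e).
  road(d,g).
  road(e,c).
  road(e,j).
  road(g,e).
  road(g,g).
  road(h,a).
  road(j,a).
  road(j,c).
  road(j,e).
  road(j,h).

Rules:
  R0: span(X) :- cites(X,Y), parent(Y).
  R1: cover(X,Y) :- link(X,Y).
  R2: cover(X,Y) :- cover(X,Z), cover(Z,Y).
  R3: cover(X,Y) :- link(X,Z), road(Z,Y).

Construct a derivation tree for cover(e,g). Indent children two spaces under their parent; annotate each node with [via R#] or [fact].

cover(e,g)  [via R2]
  cover(e,a)  [via R1]
    link(e,a)  [fact]
  cover(a,g)  [via R1]
    link(a,g)  [fact]

round 1: derive cover(a,g) via R1 from link(a,g)
round 1: derive cover(a,j) via R1 from link(a,j)
round 1: derive cover(d,c) via R1 from link(d,c)
round 1: derive cover(e,a) via R1 from link(e,a)
round 1: derive cover(e,j) via R1 from link(e,j)
round 1: derive cover(g,e) via R1 from link(g,e)
round 1: derive cover(a,a) via R3 from link(a,j), road(j,a)
round 1: derive cover(a,c) via R3 from link(a,j), road(j,c)
round 1: derive cover(a,e) via R3 from link(a,g), road(g,e)
round 1: derive cover(a,h) via R3 from link(a,j), road(j,h)
round 1: derive cover(d,f) via R3 from link(d,c), road(c,f)
round 1: derive cover(e,c) via R3 from link(e,j), road(j,c)
round 1: derive cover(e,e) via R3 from link(e,j), road(j,e)
round 1: derive cover(e,h) via R3 from link(e,a), road(a,h)
round 1: derive cover(g,c) via R3 from link(g,e), road(e,c)
round 1: derive cover(g,j) via R3 from link(g,e), road(e,j)
round 2: derive cover(e,g) via R2 from cover(e,a), cover(a,g)
round 2: derive cover(g,a) via R2 from cover(g,e), cover(e,a)
round 2: derive cover(g,h) via R2 from cover(g,e), cover(e,h)
round 3: derive cover(g,g) via R2 from cover(g,a), cover(a,g)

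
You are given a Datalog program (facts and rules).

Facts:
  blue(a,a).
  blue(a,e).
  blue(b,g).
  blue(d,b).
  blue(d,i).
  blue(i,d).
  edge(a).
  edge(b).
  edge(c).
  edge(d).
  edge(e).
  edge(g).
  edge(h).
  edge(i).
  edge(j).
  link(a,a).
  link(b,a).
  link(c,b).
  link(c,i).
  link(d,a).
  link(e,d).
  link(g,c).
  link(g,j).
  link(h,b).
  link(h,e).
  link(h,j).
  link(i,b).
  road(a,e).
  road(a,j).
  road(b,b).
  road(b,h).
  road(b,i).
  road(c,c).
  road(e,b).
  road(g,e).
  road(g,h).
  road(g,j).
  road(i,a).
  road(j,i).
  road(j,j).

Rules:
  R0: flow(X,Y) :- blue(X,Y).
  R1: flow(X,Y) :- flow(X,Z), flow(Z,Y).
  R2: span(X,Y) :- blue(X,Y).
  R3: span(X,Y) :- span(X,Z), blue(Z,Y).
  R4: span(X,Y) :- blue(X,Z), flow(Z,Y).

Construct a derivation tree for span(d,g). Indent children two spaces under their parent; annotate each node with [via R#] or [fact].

round 1: derive flow(a,a) via R0 from blue(a,a)
round 1: derive flow(a,e) via R0 from blue(a,e)
round 1: derive flow(b,g) via R0 from blue(b,g)
round 1: derive flow(d,b) via R0 from blue(d,b)
round 1: derive flow(d,i) via R0 from blue(d,i)
round 1: derive flow(i,d) via R0 from blue(i,d)
round 1: derive span(a,a) via R2 from blue(a,a)
round 1: derive span(a,e) via R2 from blue(a,e)
round 1: derive span(b,g) via R2 from blue(b,g)
round 1: derive span(d,b) via R2 from blue(d,b)
round 1: derive span(d,i) via R2 from blue(d,i)
round 1: derive span(i,d) via R2 from blue(i,d)
round 2: derive flow(d,d) via R1 from flow(d,i), flow(i,d)
round 2: derive flow(d,g) via R1 from flow(d,b), flow(b,g)
round 2: derive flow(i,b) via R1 from flow(i,d), flow(d,b)
round 2: derive flow(i,i) via R1 from flow(i,d), flow(d,i)
round 2: derive span(d,d) via R3 from span(d,i), blue(i,d)
round 2: derive span(d,g) via R3 from span(d,b), blue(b,g)
round 2: derive span(i,b) via R3 from span(i,d), blue(d,b)
round 2: derive span(i,i) via R3 from span(i,d), blue(d,i)
round 3: derive flow(i,g) via R1 from flow(i,b), flow(b,g)
round 3: derive span(i,g) via R3 from span(i,b), blue(b,g)

span(d,g)  [via R3]
  span(d,b)  [via R2]
    blue(d,b)  [fact]
  blue(b,g)  [fact]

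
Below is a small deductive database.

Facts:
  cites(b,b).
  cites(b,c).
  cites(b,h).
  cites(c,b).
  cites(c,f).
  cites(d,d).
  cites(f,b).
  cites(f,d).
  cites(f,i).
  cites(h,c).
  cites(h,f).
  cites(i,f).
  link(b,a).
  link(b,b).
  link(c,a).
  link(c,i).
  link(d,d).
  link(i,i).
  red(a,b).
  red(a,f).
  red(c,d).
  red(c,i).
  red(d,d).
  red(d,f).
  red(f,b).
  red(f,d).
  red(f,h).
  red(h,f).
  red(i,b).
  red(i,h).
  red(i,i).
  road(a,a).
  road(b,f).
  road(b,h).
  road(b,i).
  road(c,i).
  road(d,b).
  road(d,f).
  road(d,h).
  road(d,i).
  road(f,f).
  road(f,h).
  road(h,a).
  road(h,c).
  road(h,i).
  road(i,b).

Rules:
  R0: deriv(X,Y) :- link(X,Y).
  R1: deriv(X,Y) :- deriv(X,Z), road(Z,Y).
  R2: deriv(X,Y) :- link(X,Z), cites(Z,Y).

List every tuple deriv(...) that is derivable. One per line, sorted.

round 1: derive deriv(b,a) via R0 from link(b,a)
round 1: derive deriv(b,b) via R0 from link(b,b)
round 1: derive deriv(c,a) via R0 from link(c,a)
round 1: derive deriv(c,i) via R0 from link(c,i)
round 1: derive deriv(d,d) via R0 from link(d,d)
round 1: derive deriv(i,i) via R0 from link(i,i)
round 1: derive deriv(b,c) via R2 from link(b,b), cites(b,c)
round 1: derive deriv(b,h) via R2 from link(b,b), cites(b,h)
round 1: derive deriv(c,f) via R2 from link(c,i), cites(i,f)
round 1: derive deriv(i,f) via R2 from link(i,i), cites(i,f)
round 2: derive deriv(b,f) via R1 from deriv(b,b), road(b,f)
round 2: derive deriv(b,i) via R1 from deriv(b,b), road(b,i)
round 2: derive deriv(c,b) via R1 from deriv(c,i), road(i,b)
round 2: derive deriv(c,h) via R1 from deriv(c,f), road(f,h)
round 2: derive deriv(d,b) via R1 from deriv(d,d), road(d,b)
round 2: derive deriv(d,f) via R1 from deriv(d,d), road(d,f)
round 2: derive deriv(d,h) via R1 from deriv(d,d), road(d,h)
round 2: derive deriv(d,i) via R1 from deriv(d,d), road(d,i)
round 2: derive deriv(i,b) via R1 from deriv(i,i), road(i,b)
round 2: derive deriv(i,h) via R1 from deriv(i,f), road(f,h)
round 3: derive deriv(c,c) via R1 from deriv(c,h), road(h,c)
round 3: derive deriv(d,a) via R1 from deriv(d,h), road(h,a)
round 3: derive deriv(d,c) via R1 from deriv(d,h), road(h,c)
round 3: derive deriv(i,a) via R1 from deriv(i,h), road(h,a)
round 3: derive deriv(i,c) via R1 from deriv(i,h), road(h,c)

deriv(b,a)
deriv(b,b)
deriv(b,c)
deriv(b,f)
deriv(b,h)
deriv(b,i)
deriv(c,a)
deriv(c,b)
deriv(c,c)
deriv(c,f)
deriv(c,h)
deriv(c,i)
deriv(d,a)
deriv(d,b)
deriv(d,c)
deriv(d,d)
deriv(d,f)
deriv(d,h)
deriv(d,i)
deriv(i,a)
deriv(i,b)
deriv(i,c)
deriv(i,f)
deriv(i,h)
deriv(i,i)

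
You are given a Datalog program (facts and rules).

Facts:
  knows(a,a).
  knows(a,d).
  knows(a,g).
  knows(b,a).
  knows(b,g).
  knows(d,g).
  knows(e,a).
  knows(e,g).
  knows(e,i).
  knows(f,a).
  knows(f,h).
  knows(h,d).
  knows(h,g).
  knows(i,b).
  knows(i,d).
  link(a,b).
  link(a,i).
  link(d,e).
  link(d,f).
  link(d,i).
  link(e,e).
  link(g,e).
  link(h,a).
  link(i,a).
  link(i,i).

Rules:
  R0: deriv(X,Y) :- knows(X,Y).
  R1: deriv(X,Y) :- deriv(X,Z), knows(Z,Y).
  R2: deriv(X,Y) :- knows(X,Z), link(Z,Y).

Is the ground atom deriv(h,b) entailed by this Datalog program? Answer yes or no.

yes

round 1: derive deriv(a,a) via R0 from knows(a,a)
round 1: derive deriv(a,d) via R0 from knows(a,d)
round 1: derive deriv(a,g) via R0 from knows(a,g)
round 1: derive deriv(b,a) via R0 from knows(b,a)
round 1: derive deriv(b,g) via R0 from knows(b,g)
round 1: derive deriv(d,g) via R0 from knows(d,g)
round 1: derive deriv(e,a) via R0 from knows(e,a)
round 1: derive deriv(e,g) via R0 from knows(e,g)
round 1: derive deriv(e,i) via R0 from knows(e,i)
round 1: derive deriv(f,a) via R0 from knows(f,a)
round 1: derive deriv(f,h) via R0 from knows(f,h)
round 1: derive deriv(h,d) via R0 from knows(h,d)
round 1: derive deriv(h,g) via R0 from knows(h,g)
round 1: derive deriv(i,b) via R0 from knows(i,b)
round 1: derive deriv(i,d) via R0 from knows(i,d)
round 1: derive deriv(a,b) via R2 from knows(a,a), link(a,b)
round 1: derive deriv(a,e) via R2 from knows(a,d), link(d,e)
round 1: derive deriv(a,f) via R2 from knows(a,d), link(d,f)
round 1: derive deriv(a,i) via R2 from knows(a,a), link(a,i)
round 1: derive deriv(b,b) via R2 from knows(b,a), link(a,b)
round 1: derive deriv(b,e) via R2 from knows(b,g), link(g,e)
round 1: derive deriv(b,i) via R2 from knows(b,a), link(a,i)
round 1: derive deriv(d,e) via R2 from knows(d,g), link(g,e)
round 1: derive deriv(e,b) via R2 from knows(e,a), link(a,b)
round 1: derive deriv(e,e) via R2 from knows(e,g), link(g,e)
round 1: derive deriv(f,b) via R2 from knows(f,a), link(a,b)
round 1: derive deriv(f,i) via R2 from knows(f,a), link(a,i)
round 1: derive deriv(h,e) via R2 from knows(h,d), link(d,e)
round 1: derive deriv(h,f) via R2 from knows(h,d), link(d,f)
round 1: derive deriv(h,i) via R2 from knows(h,d), link(d,i)
round 1: derive deriv(i,e) via R2 from knows(i,d), link(d,e)
round 1: derive deriv(i,f) via R2 from knows(i,d), link(d,f)
round 1: derive deriv(i,i) via R2 from knows(i,d), link(d,i)
round 2: derive deriv(a,h) via R1 from deriv(a,f), knows(f,h)
round 2: derive deriv(b,d) via R1 from deriv(b,a), knows(a,d)
round 2: derive deriv(d,a) via R1 from deriv(d,e), knows(e,a)
round 2: derive deriv(d,i) via R1 from deriv(d,e), knows(e,i)
round 2: derive deriv(e,d) via R1 from deriv(e,a), knows(a,d)
round 2: derive deriv(f,d) via R1 from deriv(f,a), knows(a,d)
round 2: derive deriv(f,g) via R1 from deriv(f,a), knows(a,g)
round 2: derive deriv(h,a) via R1 from deriv(h,e), knows(e,a)
round 2: derive deriv(h,b) via R1 from deriv(h,i), knows(i,b)
round 2: derive deriv(h,h) via R1 from deriv(h,f), knows(f,h)
round 2: derive deriv(i,a) via R1 from deriv(i,b), knows(b,a)
round 2: derive deriv(i,g) via R1 from deriv(i,b), knows(b,g)
round 2: derive deriv(i,h) via R1 from deriv(i,f), knows(f,h)
round 3: derive deriv(d,b) via R1 from deriv(d,i), knows(i,b)
round 3: derive deriv(d,d) via R1 from deriv(d,a), knows(a,d)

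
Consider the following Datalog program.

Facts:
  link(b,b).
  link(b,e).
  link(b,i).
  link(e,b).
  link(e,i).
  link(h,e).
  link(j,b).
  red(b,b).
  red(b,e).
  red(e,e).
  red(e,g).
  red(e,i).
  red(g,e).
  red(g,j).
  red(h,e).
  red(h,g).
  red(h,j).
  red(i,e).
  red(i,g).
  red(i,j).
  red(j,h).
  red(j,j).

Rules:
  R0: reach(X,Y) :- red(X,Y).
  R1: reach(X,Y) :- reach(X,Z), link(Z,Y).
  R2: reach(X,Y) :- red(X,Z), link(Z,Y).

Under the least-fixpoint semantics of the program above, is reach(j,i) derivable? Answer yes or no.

round 1: derive reach(b,b) via R0 from red(b,b)
round 1: derive reach(b,e) via R0 from red(b,e)
round 1: derive reach(e,e) via R0 from red(e,e)
round 1: derive reach(e,g) via R0 from red(e,g)
round 1: derive reach(e,i) via R0 from red(e,i)
round 1: derive reach(g,e) via R0 from red(g,e)
round 1: derive reach(g,j) via R0 from red(g,j)
round 1: derive reach(h,e) via R0 from red(h,e)
round 1: derive reach(h,g) via R0 from red(h,g)
round 1: derive reach(h,j) via R0 from red(h,j)
round 1: derive reach(i,e) via R0 from red(i,e)
round 1: derive reach(i,g) via R0 from red(i,g)
round 1: derive reach(i,j) via R0 from red(i,j)
round 1: derive reach(j,h) via R0 from red(j,h)
round 1: derive reach(j,j) via R0 from red(j,j)
round 1: derive reach(b,i) via R2 from red(b,b), link(b,i)
round 1: derive reach(e,b) via R2 from red(e,e), link(e,b)
round 1: derive reach(g,b) via R2 from red(g,e), link(e,b)
round 1: derive reach(g,i) via R2 from red(g,e), link(e,i)
round 1: derive reach(h,b) via R2 from red(h,e), link(e,b)
round 1: derive reach(h,i) via R2 from red(h,e), link(e,i)
round 1: derive reach(i,b) via R2 from red(i,e), link(e,b)
round 1: derive reach(i,i) via R2 from red(i,e), link(e,i)
round 1: derive reach(j,b) via R2 from red(j,j), link(j,b)
round 1: derive reach(j,e) via R2 from red(j,h), link(h,e)
round 2: derive reach(j,i) via R1 from reach(j,b), link(b,i)

yes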